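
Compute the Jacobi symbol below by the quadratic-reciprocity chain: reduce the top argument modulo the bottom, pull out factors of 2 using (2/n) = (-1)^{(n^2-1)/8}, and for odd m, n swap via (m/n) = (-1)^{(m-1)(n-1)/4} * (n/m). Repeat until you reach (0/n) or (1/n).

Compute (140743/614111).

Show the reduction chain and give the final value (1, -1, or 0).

flip (140743/614111) -> (614111/140743): both odd, 140743 mod 4 = 3, 614111 mod 4 = 3, so the flip contributes -1; sign now -1
(614111/140743): 614111 mod 140743 = 51139, so (614111/140743) = (51139/140743)
flip (51139/140743) -> (140743/51139): both odd, 51139 mod 4 = 3, 140743 mod 4 = 3, so the flip contributes -1; sign now +1
(140743/51139): 140743 mod 51139 = 38465, so (140743/51139) = (38465/51139)
flip (38465/51139) -> (51139/38465): both odd, 38465 mod 4 = 1, 51139 mod 4 = 3, so the flip contributes +1; sign now +1
(51139/38465): 51139 mod 38465 = 12674, so (51139/38465) = (12674/38465)
factor out 2^1: 12674 = 2^1·6337; with 38465 mod 8 = 1, (2/38465) = +1; sign now +1; continue with (6337/38465)
flip (6337/38465) -> (38465/6337): both odd, 6337 mod 4 = 1, 38465 mod 4 = 1, so the flip contributes +1; sign now +1
(38465/6337): 38465 mod 6337 = 443, so (38465/6337) = (443/6337)
flip (443/6337) -> (6337/443): both odd, 443 mod 4 = 3, 6337 mod 4 = 1, so the flip contributes +1; sign now +1
(6337/443): 6337 mod 443 = 135, so (6337/443) = (135/443)
flip (135/443) -> (443/135): both odd, 135 mod 4 = 3, 443 mod 4 = 3, so the flip contributes -1; sign now -1
(443/135): 443 mod 135 = 38, so (443/135) = (38/135)
factor out 2^1: 38 = 2^1·19; with 135 mod 8 = 7, (2/135) = +1; sign now -1; continue with (19/135)
flip (19/135) -> (135/19): both odd, 19 mod 4 = 3, 135 mod 4 = 3, so the flip contributes -1; sign now +1
(135/19): 135 mod 19 = 2, so (135/19) = (2/19)
factor out 2^1: 2 = 2^1·1; with 19 mod 8 = 3, (2/19) = -1; sign now -1; continue with (1/19)
reached (1/19) = 1, so the symbol is -1

-1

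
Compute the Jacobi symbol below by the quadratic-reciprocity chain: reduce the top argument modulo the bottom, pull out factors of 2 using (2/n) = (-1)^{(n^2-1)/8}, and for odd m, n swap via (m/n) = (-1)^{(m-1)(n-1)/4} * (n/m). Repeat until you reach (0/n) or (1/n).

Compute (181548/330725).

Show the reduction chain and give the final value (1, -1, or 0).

181548 = 2^2·45387; (2/330725) = -1 since 330725 mod 8 = 5, so (181548/330725) = (-1)^2·(45387/330725); sign now +1
reciprocity: (45387/330725) = +1·(330725/45387) since 45387 mod 4 = 3, 330725 mod 4 = 1; sign now +1
(330725/45387) = (13016/45387)   [reduce mod 45387]
13016 = 2^3·1627; (2/45387) = -1 since 45387 mod 8 = 3, so (13016/45387) = (-1)^3·(1627/45387); sign now -1
reciprocity: (1627/45387) = -1·(45387/1627) since 1627 mod 4 = 3, 45387 mod 4 = 3; sign now +1
(45387/1627) = (1458/1627)   [reduce mod 1627]
1458 = 2^1·729; (2/1627) = -1 since 1627 mod 8 = 3, so (1458/1627) = (-1)^1·(729/1627); sign now -1
reciprocity: (729/1627) = +1·(1627/729) since 729 mod 4 = 1, 1627 mod 4 = 3; sign now -1
(1627/729) = (169/729)   [reduce mod 729]
reciprocity: (169/729) = +1·(729/169) since 169 mod 4 = 1, 729 mod 4 = 1; sign now -1
(729/169) = (53/169)   [reduce mod 169]
reciprocity: (53/169) = +1·(169/53) since 53 mod 4 = 1, 169 mod 4 = 1; sign now -1
(169/53) = (10/53)   [reduce mod 53]
10 = 2^1·5; (2/53) = -1 since 53 mod 8 = 5, so (10/53) = (-1)^1·(5/53); sign now +1
reciprocity: (5/53) = +1·(53/5) since 5 mod 4 = 1, 53 mod 4 = 1; sign now +1
(53/5) = (3/5)   [reduce mod 5]
reciprocity: (3/5) = +1·(5/3) since 3 mod 4 = 3, 5 mod 4 = 1; sign now +1
(5/3) = (2/3)   [reduce mod 3]
2 = 2^1·1; (2/3) = -1 since 3 mod 8 = 3, so (2/3) = (-1)^1·(1/3); sign now -1
(1/3) = 1; final value = sign = -1

-1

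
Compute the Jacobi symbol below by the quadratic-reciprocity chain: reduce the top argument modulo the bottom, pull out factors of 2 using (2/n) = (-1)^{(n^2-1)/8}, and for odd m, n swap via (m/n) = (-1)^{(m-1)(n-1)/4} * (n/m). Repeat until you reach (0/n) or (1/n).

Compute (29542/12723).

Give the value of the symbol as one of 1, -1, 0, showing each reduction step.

1

(29542/12723): 29542 mod 12723 = 4096, so (29542/12723) = (4096/12723)
factor out 2^12: 4096 = 2^12·1; with 12723 mod 8 = 3, (2/12723) = -1; sign now +1; continue with (1/12723)
reached (1/12723) = 1, so the symbol is +1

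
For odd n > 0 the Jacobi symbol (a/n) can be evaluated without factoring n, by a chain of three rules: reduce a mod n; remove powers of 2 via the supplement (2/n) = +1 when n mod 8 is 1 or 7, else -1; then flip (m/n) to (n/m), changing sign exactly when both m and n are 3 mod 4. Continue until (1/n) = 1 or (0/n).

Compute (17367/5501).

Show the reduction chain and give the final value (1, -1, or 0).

1

(17367/5501) = (864/5501)   [reduce mod 5501]
864 = 2^5·27; (2/5501) = -1 since 5501 mod 8 = 5, so (864/5501) = (-1)^5·(27/5501); sign now -1
reciprocity: (27/5501) = +1·(5501/27) since 27 mod 4 = 3, 5501 mod 4 = 1; sign now -1
(5501/27) = (20/27)   [reduce mod 27]
20 = 2^2·5; (2/27) = -1 since 27 mod 8 = 3, so (20/27) = (-1)^2·(5/27); sign now -1
reciprocity: (5/27) = +1·(27/5) since 5 mod 4 = 1, 27 mod 4 = 3; sign now -1
(27/5) = (2/5)   [reduce mod 5]
2 = 2^1·1; (2/5) = -1 since 5 mod 8 = 5, so (2/5) = (-1)^1·(1/5); sign now +1
(1/5) = 1; final value = sign = +1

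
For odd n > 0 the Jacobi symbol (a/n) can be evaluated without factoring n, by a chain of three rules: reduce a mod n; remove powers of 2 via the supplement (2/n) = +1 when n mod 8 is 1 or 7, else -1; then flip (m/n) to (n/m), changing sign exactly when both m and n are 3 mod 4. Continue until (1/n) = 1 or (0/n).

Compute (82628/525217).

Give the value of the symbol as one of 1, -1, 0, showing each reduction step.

82628 = 2^2·20657; (2/525217) = +1 since 525217 mod 8 = 1, so (82628/525217) = (+1)^2·(20657/525217); sign now +1
reciprocity: (20657/525217) = +1·(525217/20657) since 20657 mod 4 = 1, 525217 mod 4 = 1; sign now +1
(525217/20657) = (8792/20657)   [reduce mod 20657]
8792 = 2^3·1099; (2/20657) = +1 since 20657 mod 8 = 1, so (8792/20657) = (+1)^3·(1099/20657); sign now +1
reciprocity: (1099/20657) = +1·(20657/1099) since 1099 mod 4 = 3, 20657 mod 4 = 1; sign now +1
(20657/1099) = (875/1099)   [reduce mod 1099]
reciprocity: (875/1099) = -1·(1099/875) since 875 mod 4 = 3, 1099 mod 4 = 3; sign now -1
(1099/875) = (224/875)   [reduce mod 875]
224 = 2^5·7; (2/875) = -1 since 875 mod 8 = 3, so (224/875) = (-1)^5·(7/875); sign now +1
reciprocity: (7/875) = -1·(875/7) since 7 mod 4 = 3, 875 mod 4 = 3; sign now -1
(875/7) = (0/7)   [reduce mod 7]
(0/7) = 0   [gcd(a, n) > 1]; final value = 0

0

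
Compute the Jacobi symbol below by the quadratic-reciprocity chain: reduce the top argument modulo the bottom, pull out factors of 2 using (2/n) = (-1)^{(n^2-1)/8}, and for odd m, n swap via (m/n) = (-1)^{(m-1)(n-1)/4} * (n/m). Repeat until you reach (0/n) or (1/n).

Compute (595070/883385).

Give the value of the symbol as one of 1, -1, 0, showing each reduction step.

0

595070 = 2^1·297535; (2/883385) = +1 since 883385 mod 8 = 1, so (595070/883385) = (+1)^1·(297535/883385); sign now +1
reciprocity: (297535/883385) = +1·(883385/297535) since 297535 mod 4 = 3, 883385 mod 4 = 1; sign now +1
(883385/297535) = (288315/297535)   [reduce mod 297535]
reciprocity: (288315/297535) = -1·(297535/288315) since 288315 mod 4 = 3, 297535 mod 4 = 3; sign now -1
(297535/288315) = (9220/288315)   [reduce mod 288315]
9220 = 2^2·2305; (2/288315) = -1 since 288315 mod 8 = 3, so (9220/288315) = (-1)^2·(2305/288315); sign now -1
reciprocity: (2305/288315) = +1·(288315/2305) since 2305 mod 4 = 1, 288315 mod 4 = 3; sign now -1
(288315/2305) = (190/2305)   [reduce mod 2305]
190 = 2^1·95; (2/2305) = +1 since 2305 mod 8 = 1, so (190/2305) = (+1)^1·(95/2305); sign now -1
reciprocity: (95/2305) = +1·(2305/95) since 95 mod 4 = 3, 2305 mod 4 = 1; sign now -1
(2305/95) = (25/95)   [reduce mod 95]
reciprocity: (25/95) = +1·(95/25) since 25 mod 4 = 1, 95 mod 4 = 3; sign now -1
(95/25) = (20/25)   [reduce mod 25]
20 = 2^2·5; (2/25) = +1 since 25 mod 8 = 1, so (20/25) = (+1)^2·(5/25); sign now -1
reciprocity: (5/25) = +1·(25/5) since 5 mod 4 = 1, 25 mod 4 = 1; sign now -1
(25/5) = (0/5)   [reduce mod 5]
(0/5) = 0   [gcd(a, n) > 1]; final value = 0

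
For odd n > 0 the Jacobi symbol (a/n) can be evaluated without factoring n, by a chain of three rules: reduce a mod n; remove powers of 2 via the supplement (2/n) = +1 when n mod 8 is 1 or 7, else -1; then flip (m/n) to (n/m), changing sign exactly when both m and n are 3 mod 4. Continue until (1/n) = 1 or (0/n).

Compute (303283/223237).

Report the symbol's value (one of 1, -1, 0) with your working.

1

(303283/223237): 303283 mod 223237 = 80046, so (303283/223237) = (80046/223237)
factor out 2^1: 80046 = 2^1·40023; with 223237 mod 8 = 5, (2/223237) = -1; sign now -1; continue with (40023/223237)
flip (40023/223237) -> (223237/40023): both odd, 40023 mod 4 = 3, 223237 mod 4 = 1, so the flip contributes +1; sign now -1
(223237/40023): 223237 mod 40023 = 23122, so (223237/40023) = (23122/40023)
factor out 2^1: 23122 = 2^1·11561; with 40023 mod 8 = 7, (2/40023) = +1; sign now -1; continue with (11561/40023)
flip (11561/40023) -> (40023/11561): both odd, 11561 mod 4 = 1, 40023 mod 4 = 3, so the flip contributes +1; sign now -1
(40023/11561): 40023 mod 11561 = 5340, so (40023/11561) = (5340/11561)
factor out 2^2: 5340 = 2^2·1335; with 11561 mod 8 = 1, (2/11561) = +1; sign now -1; continue with (1335/11561)
flip (1335/11561) -> (11561/1335): both odd, 1335 mod 4 = 3, 11561 mod 4 = 1, so the flip contributes +1; sign now -1
(11561/1335): 11561 mod 1335 = 881, so (11561/1335) = (881/1335)
flip (881/1335) -> (1335/881): both odd, 881 mod 4 = 1, 1335 mod 4 = 3, so the flip contributes +1; sign now -1
(1335/881): 1335 mod 881 = 454, so (1335/881) = (454/881)
factor out 2^1: 454 = 2^1·227; with 881 mod 8 = 1, (2/881) = +1; sign now -1; continue with (227/881)
flip (227/881) -> (881/227): both odd, 227 mod 4 = 3, 881 mod 4 = 1, so the flip contributes +1; sign now -1
(881/227): 881 mod 227 = 200, so (881/227) = (200/227)
factor out 2^3: 200 = 2^3·25; with 227 mod 8 = 3, (2/227) = -1; sign now +1; continue with (25/227)
flip (25/227) -> (227/25): both odd, 25 mod 4 = 1, 227 mod 4 = 3, so the flip contributes +1; sign now +1
(227/25): 227 mod 25 = 2, so (227/25) = (2/25)
factor out 2^1: 2 = 2^1·1; with 25 mod 8 = 1, (2/25) = +1; sign now +1; continue with (1/25)
reached (1/25) = 1, so the symbol is +1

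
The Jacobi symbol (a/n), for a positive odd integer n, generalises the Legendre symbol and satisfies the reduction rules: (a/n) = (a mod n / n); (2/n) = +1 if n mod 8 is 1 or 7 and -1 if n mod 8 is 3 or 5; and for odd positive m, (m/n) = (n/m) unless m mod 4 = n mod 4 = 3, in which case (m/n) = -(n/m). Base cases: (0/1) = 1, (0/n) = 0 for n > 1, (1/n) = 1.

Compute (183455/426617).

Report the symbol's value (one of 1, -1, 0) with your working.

1

reciprocity: (183455/426617) = +1·(426617/183455) since 183455 mod 4 = 3, 426617 mod 4 = 1; sign now +1
(426617/183455) = (59707/183455)   [reduce mod 183455]
reciprocity: (59707/183455) = -1·(183455/59707) since 59707 mod 4 = 3, 183455 mod 4 = 3; sign now -1
(183455/59707) = (4334/59707)   [reduce mod 59707]
4334 = 2^1·2167; (2/59707) = -1 since 59707 mod 8 = 3, so (4334/59707) = (-1)^1·(2167/59707); sign now +1
reciprocity: (2167/59707) = -1·(59707/2167) since 2167 mod 4 = 3, 59707 mod 4 = 3; sign now -1
(59707/2167) = (1198/2167)   [reduce mod 2167]
1198 = 2^1·599; (2/2167) = +1 since 2167 mod 8 = 7, so (1198/2167) = (+1)^1·(599/2167); sign now -1
reciprocity: (599/2167) = -1·(2167/599) since 599 mod 4 = 3, 2167 mod 4 = 3; sign now +1
(2167/599) = (370/599)   [reduce mod 599]
370 = 2^1·185; (2/599) = +1 since 599 mod 8 = 7, so (370/599) = (+1)^1·(185/599); sign now +1
reciprocity: (185/599) = +1·(599/185) since 185 mod 4 = 1, 599 mod 4 = 3; sign now +1
(599/185) = (44/185)   [reduce mod 185]
44 = 2^2·11; (2/185) = +1 since 185 mod 8 = 1, so (44/185) = (+1)^2·(11/185); sign now +1
reciprocity: (11/185) = +1·(185/11) since 11 mod 4 = 3, 185 mod 4 = 1; sign now +1
(185/11) = (9/11)   [reduce mod 11]
reciprocity: (9/11) = +1·(11/9) since 9 mod 4 = 1, 11 mod 4 = 3; sign now +1
(11/9) = (2/9)   [reduce mod 9]
2 = 2^1·1; (2/9) = +1 since 9 mod 8 = 1, so (2/9) = (+1)^1·(1/9); sign now +1
(1/9) = 1; final value = sign = +1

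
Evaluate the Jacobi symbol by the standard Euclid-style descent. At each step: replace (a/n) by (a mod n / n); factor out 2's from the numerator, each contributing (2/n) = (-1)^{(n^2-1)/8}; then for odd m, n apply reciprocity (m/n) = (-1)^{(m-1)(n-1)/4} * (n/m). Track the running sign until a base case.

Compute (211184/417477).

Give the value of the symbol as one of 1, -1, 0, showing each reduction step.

factor out 2^4: 211184 = 2^4·13199; with 417477 mod 8 = 5, (2/417477) = -1; sign now +1; continue with (13199/417477)
flip (13199/417477) -> (417477/13199): both odd, 13199 mod 4 = 3, 417477 mod 4 = 1, so the flip contributes +1; sign now +1
(417477/13199): 417477 mod 13199 = 8308, so (417477/13199) = (8308/13199)
factor out 2^2: 8308 = 2^2·2077; with 13199 mod 8 = 7, (2/13199) = +1; sign now +1; continue with (2077/13199)
flip (2077/13199) -> (13199/2077): both odd, 2077 mod 4 = 1, 13199 mod 4 = 3, so the flip contributes +1; sign now +1
(13199/2077): 13199 mod 2077 = 737, so (13199/2077) = (737/2077)
flip (737/2077) -> (2077/737): both odd, 737 mod 4 = 1, 2077 mod 4 = 1, so the flip contributes +1; sign now +1
(2077/737): 2077 mod 737 = 603, so (2077/737) = (603/737)
flip (603/737) -> (737/603): both odd, 603 mod 4 = 3, 737 mod 4 = 1, so the flip contributes +1; sign now +1
(737/603): 737 mod 603 = 134, so (737/603) = (134/603)
factor out 2^1: 134 = 2^1·67; with 603 mod 8 = 3, (2/603) = -1; sign now -1; continue with (67/603)
flip (67/603) -> (603/67): both odd, 67 mod 4 = 3, 603 mod 4 = 3, so the flip contributes -1; sign now +1
(603/67): 603 mod 67 = 0, so (603/67) = (0/67)
reached (0/67); gcd(a, n) > 1, so (0/67) = 0 and the symbol is 0

0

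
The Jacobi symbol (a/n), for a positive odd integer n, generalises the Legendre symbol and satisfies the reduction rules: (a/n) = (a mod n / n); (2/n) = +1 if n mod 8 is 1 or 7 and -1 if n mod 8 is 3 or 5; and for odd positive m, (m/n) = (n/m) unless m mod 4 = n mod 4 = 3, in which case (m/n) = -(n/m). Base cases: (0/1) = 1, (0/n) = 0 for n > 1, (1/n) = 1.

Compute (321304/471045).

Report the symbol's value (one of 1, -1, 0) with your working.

321304 = 2^3·40163; (2/471045) = -1 since 471045 mod 8 = 5, so (321304/471045) = (-1)^3·(40163/471045); sign now -1
reciprocity: (40163/471045) = +1·(471045/40163) since 40163 mod 4 = 3, 471045 mod 4 = 1; sign now -1
(471045/40163) = (29252/40163)   [reduce mod 40163]
29252 = 2^2·7313; (2/40163) = -1 since 40163 mod 8 = 3, so (29252/40163) = (-1)^2·(7313/40163); sign now -1
reciprocity: (7313/40163) = +1·(40163/7313) since 7313 mod 4 = 1, 40163 mod 4 = 3; sign now -1
(40163/7313) = (3598/7313)   [reduce mod 7313]
3598 = 2^1·1799; (2/7313) = +1 since 7313 mod 8 = 1, so (3598/7313) = (+1)^1·(1799/7313); sign now -1
reciprocity: (1799/7313) = +1·(7313/1799) since 1799 mod 4 = 3, 7313 mod 4 = 1; sign now -1
(7313/1799) = (117/1799)   [reduce mod 1799]
reciprocity: (117/1799) = +1·(1799/117) since 117 mod 4 = 1, 1799 mod 4 = 3; sign now -1
(1799/117) = (44/117)   [reduce mod 117]
44 = 2^2·11; (2/117) = -1 since 117 mod 8 = 5, so (44/117) = (-1)^2·(11/117); sign now -1
reciprocity: (11/117) = +1·(117/11) since 11 mod 4 = 3, 117 mod 4 = 1; sign now -1
(117/11) = (7/11)   [reduce mod 11]
reciprocity: (7/11) = -1·(11/7) since 7 mod 4 = 3, 11 mod 4 = 3; sign now +1
(11/7) = (4/7)   [reduce mod 7]
4 = 2^2·1; (2/7) = +1 since 7 mod 8 = 7, so (4/7) = (+1)^2·(1/7); sign now +1
(1/7) = 1; final value = sign = +1

1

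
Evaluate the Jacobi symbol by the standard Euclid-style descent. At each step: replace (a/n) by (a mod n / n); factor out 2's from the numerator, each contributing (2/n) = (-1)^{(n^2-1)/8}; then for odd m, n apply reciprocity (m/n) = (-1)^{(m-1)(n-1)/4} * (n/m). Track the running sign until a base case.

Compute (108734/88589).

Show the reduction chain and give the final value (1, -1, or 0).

1

(108734/88589) = (20145/88589)   [reduce mod 88589]
reciprocity: (20145/88589) = +1·(88589/20145) since 20145 mod 4 = 1, 88589 mod 4 = 1; sign now +1
(88589/20145) = (8009/20145)   [reduce mod 20145]
reciprocity: (8009/20145) = +1·(20145/8009) since 8009 mod 4 = 1, 20145 mod 4 = 1; sign now +1
(20145/8009) = (4127/8009)   [reduce mod 8009]
reciprocity: (4127/8009) = +1·(8009/4127) since 4127 mod 4 = 3, 8009 mod 4 = 1; sign now +1
(8009/4127) = (3882/4127)   [reduce mod 4127]
3882 = 2^1·1941; (2/4127) = +1 since 4127 mod 8 = 7, so (3882/4127) = (+1)^1·(1941/4127); sign now +1
reciprocity: (1941/4127) = +1·(4127/1941) since 1941 mod 4 = 1, 4127 mod 4 = 3; sign now +1
(4127/1941) = (245/1941)   [reduce mod 1941]
reciprocity: (245/1941) = +1·(1941/245) since 245 mod 4 = 1, 1941 mod 4 = 1; sign now +1
(1941/245) = (226/245)   [reduce mod 245]
226 = 2^1·113; (2/245) = -1 since 245 mod 8 = 5, so (226/245) = (-1)^1·(113/245); sign now -1
reciprocity: (113/245) = +1·(245/113) since 113 mod 4 = 1, 245 mod 4 = 1; sign now -1
(245/113) = (19/113)   [reduce mod 113]
reciprocity: (19/113) = +1·(113/19) since 19 mod 4 = 3, 113 mod 4 = 1; sign now -1
(113/19) = (18/19)   [reduce mod 19]
18 = 2^1·9; (2/19) = -1 since 19 mod 8 = 3, so (18/19) = (-1)^1·(9/19); sign now +1
reciprocity: (9/19) = +1·(19/9) since 9 mod 4 = 1, 19 mod 4 = 3; sign now +1
(19/9) = (1/9)   [reduce mod 9]
(1/9) = 1; final value = sign = +1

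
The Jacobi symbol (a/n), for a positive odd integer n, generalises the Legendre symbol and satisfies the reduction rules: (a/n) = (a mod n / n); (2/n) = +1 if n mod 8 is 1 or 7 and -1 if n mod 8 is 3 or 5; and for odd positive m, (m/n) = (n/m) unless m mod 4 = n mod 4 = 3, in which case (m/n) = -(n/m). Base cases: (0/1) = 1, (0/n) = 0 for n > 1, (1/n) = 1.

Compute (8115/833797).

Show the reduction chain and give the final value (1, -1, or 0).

1

flip (8115/833797) -> (833797/8115): both odd, 8115 mod 4 = 3, 833797 mod 4 = 1, so the flip contributes +1; sign now +1
(833797/8115): 833797 mod 8115 = 6067, so (833797/8115) = (6067/8115)
flip (6067/8115) -> (8115/6067): both odd, 6067 mod 4 = 3, 8115 mod 4 = 3, so the flip contributes -1; sign now -1
(8115/6067): 8115 mod 6067 = 2048, so (8115/6067) = (2048/6067)
factor out 2^11: 2048 = 2^11·1; with 6067 mod 8 = 3, (2/6067) = -1; sign now +1; continue with (1/6067)
reached (1/6067) = 1, so the symbol is +1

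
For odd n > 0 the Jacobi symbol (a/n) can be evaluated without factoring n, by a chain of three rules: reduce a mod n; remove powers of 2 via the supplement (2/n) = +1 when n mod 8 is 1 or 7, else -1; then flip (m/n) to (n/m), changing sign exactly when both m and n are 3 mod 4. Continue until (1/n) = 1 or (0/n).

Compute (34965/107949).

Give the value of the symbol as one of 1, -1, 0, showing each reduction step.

0

reciprocity: (34965/107949) = +1·(107949/34965) since 34965 mod 4 = 1, 107949 mod 4 = 1; sign now +1
(107949/34965) = (3054/34965)   [reduce mod 34965]
3054 = 2^1·1527; (2/34965) = -1 since 34965 mod 8 = 5, so (3054/34965) = (-1)^1·(1527/34965); sign now -1
reciprocity: (1527/34965) = +1·(34965/1527) since 1527 mod 4 = 3, 34965 mod 4 = 1; sign now -1
(34965/1527) = (1371/1527)   [reduce mod 1527]
reciprocity: (1371/1527) = -1·(1527/1371) since 1371 mod 4 = 3, 1527 mod 4 = 3; sign now +1
(1527/1371) = (156/1371)   [reduce mod 1371]
156 = 2^2·39; (2/1371) = -1 since 1371 mod 8 = 3, so (156/1371) = (-1)^2·(39/1371); sign now +1
reciprocity: (39/1371) = -1·(1371/39) since 39 mod 4 = 3, 1371 mod 4 = 3; sign now -1
(1371/39) = (6/39)   [reduce mod 39]
6 = 2^1·3; (2/39) = +1 since 39 mod 8 = 7, so (6/39) = (+1)^1·(3/39); sign now -1
reciprocity: (3/39) = -1·(39/3) since 3 mod 4 = 3, 39 mod 4 = 3; sign now +1
(39/3) = (0/3)   [reduce mod 3]
(0/3) = 0   [gcd(a, n) > 1]; final value = 0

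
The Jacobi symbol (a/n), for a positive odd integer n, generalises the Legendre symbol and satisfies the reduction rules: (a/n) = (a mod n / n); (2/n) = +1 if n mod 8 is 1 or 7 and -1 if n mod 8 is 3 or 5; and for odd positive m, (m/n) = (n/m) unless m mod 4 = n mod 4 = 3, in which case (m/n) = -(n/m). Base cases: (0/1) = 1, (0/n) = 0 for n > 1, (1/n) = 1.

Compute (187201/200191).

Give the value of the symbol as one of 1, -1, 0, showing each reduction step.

1

flip (187201/200191) -> (200191/187201): both odd, 187201 mod 4 = 1, 200191 mod 4 = 3, so the flip contributes +1; sign now +1
(200191/187201): 200191 mod 187201 = 12990, so (200191/187201) = (12990/187201)
factor out 2^1: 12990 = 2^1·6495; with 187201 mod 8 = 1, (2/187201) = +1; sign now +1; continue with (6495/187201)
flip (6495/187201) -> (187201/6495): both odd, 6495 mod 4 = 3, 187201 mod 4 = 1, so the flip contributes +1; sign now +1
(187201/6495): 187201 mod 6495 = 5341, so (187201/6495) = (5341/6495)
flip (5341/6495) -> (6495/5341): both odd, 5341 mod 4 = 1, 6495 mod 4 = 3, so the flip contributes +1; sign now +1
(6495/5341): 6495 mod 5341 = 1154, so (6495/5341) = (1154/5341)
factor out 2^1: 1154 = 2^1·577; with 5341 mod 8 = 5, (2/5341) = -1; sign now -1; continue with (577/5341)
flip (577/5341) -> (5341/577): both odd, 577 mod 4 = 1, 5341 mod 4 = 1, so the flip contributes +1; sign now -1
(5341/577): 5341 mod 577 = 148, so (5341/577) = (148/577)
factor out 2^2: 148 = 2^2·37; with 577 mod 8 = 1, (2/577) = +1; sign now -1; continue with (37/577)
flip (37/577) -> (577/37): both odd, 37 mod 4 = 1, 577 mod 4 = 1, so the flip contributes +1; sign now -1
(577/37): 577 mod 37 = 22, so (577/37) = (22/37)
factor out 2^1: 22 = 2^1·11; with 37 mod 8 = 5, (2/37) = -1; sign now +1; continue with (11/37)
flip (11/37) -> (37/11): both odd, 11 mod 4 = 3, 37 mod 4 = 1, so the flip contributes +1; sign now +1
(37/11): 37 mod 11 = 4, so (37/11) = (4/11)
factor out 2^2: 4 = 2^2·1; with 11 mod 8 = 3, (2/11) = -1; sign now +1; continue with (1/11)
reached (1/11) = 1, so the symbol is +1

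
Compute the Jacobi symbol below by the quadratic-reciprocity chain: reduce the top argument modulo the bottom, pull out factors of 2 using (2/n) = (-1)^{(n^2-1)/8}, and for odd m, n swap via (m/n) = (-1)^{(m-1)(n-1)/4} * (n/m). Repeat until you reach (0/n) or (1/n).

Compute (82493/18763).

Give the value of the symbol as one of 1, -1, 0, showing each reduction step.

(82493/18763) = (7441/18763)   [reduce mod 18763]
reciprocity: (7441/18763) = +1·(18763/7441) since 7441 mod 4 = 1, 18763 mod 4 = 3; sign now +1
(18763/7441) = (3881/7441)   [reduce mod 7441]
reciprocity: (3881/7441) = +1·(7441/3881) since 3881 mod 4 = 1, 7441 mod 4 = 1; sign now +1
(7441/3881) = (3560/3881)   [reduce mod 3881]
3560 = 2^3·445; (2/3881) = +1 since 3881 mod 8 = 1, so (3560/3881) = (+1)^3·(445/3881); sign now +1
reciprocity: (445/3881) = +1·(3881/445) since 445 mod 4 = 1, 3881 mod 4 = 1; sign now +1
(3881/445) = (321/445)   [reduce mod 445]
reciprocity: (321/445) = +1·(445/321) since 321 mod 4 = 1, 445 mod 4 = 1; sign now +1
(445/321) = (124/321)   [reduce mod 321]
124 = 2^2·31; (2/321) = +1 since 321 mod 8 = 1, so (124/321) = (+1)^2·(31/321); sign now +1
reciprocity: (31/321) = +1·(321/31) since 31 mod 4 = 3, 321 mod 4 = 1; sign now +1
(321/31) = (11/31)   [reduce mod 31]
reciprocity: (11/31) = -1·(31/11) since 11 mod 4 = 3, 31 mod 4 = 3; sign now -1
(31/11) = (9/11)   [reduce mod 11]
reciprocity: (9/11) = +1·(11/9) since 9 mod 4 = 1, 11 mod 4 = 3; sign now -1
(11/9) = (2/9)   [reduce mod 9]
2 = 2^1·1; (2/9) = +1 since 9 mod 8 = 1, so (2/9) = (+1)^1·(1/9); sign now -1
(1/9) = 1; final value = sign = -1

-1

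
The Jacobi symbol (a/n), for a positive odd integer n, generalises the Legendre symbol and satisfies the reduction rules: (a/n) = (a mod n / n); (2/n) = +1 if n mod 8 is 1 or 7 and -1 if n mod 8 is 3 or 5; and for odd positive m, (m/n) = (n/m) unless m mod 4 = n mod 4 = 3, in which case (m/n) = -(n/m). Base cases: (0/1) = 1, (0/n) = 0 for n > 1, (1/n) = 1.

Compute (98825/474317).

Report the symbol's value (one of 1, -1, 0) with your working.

reciprocity: (98825/474317) = +1·(474317/98825) since 98825 mod 4 = 1, 474317 mod 4 = 1; sign now +1
(474317/98825) = (79017/98825)   [reduce mod 98825]
reciprocity: (79017/98825) = +1·(98825/79017) since 79017 mod 4 = 1, 98825 mod 4 = 1; sign now +1
(98825/79017) = (19808/79017)   [reduce mod 79017]
19808 = 2^5·619; (2/79017) = +1 since 79017 mod 8 = 1, so (19808/79017) = (+1)^5·(619/79017); sign now +1
reciprocity: (619/79017) = +1·(79017/619) since 619 mod 4 = 3, 79017 mod 4 = 1; sign now +1
(79017/619) = (404/619)   [reduce mod 619]
404 = 2^2·101; (2/619) = -1 since 619 mod 8 = 3, so (404/619) = (-1)^2·(101/619); sign now +1
reciprocity: (101/619) = +1·(619/101) since 101 mod 4 = 1, 619 mod 4 = 3; sign now +1
(619/101) = (13/101)   [reduce mod 101]
reciprocity: (13/101) = +1·(101/13) since 13 mod 4 = 1, 101 mod 4 = 1; sign now +1
(101/13) = (10/13)   [reduce mod 13]
10 = 2^1·5; (2/13) = -1 since 13 mod 8 = 5, so (10/13) = (-1)^1·(5/13); sign now -1
reciprocity: (5/13) = +1·(13/5) since 5 mod 4 = 1, 13 mod 4 = 1; sign now -1
(13/5) = (3/5)   [reduce mod 5]
reciprocity: (3/5) = +1·(5/3) since 3 mod 4 = 3, 5 mod 4 = 1; sign now -1
(5/3) = (2/3)   [reduce mod 3]
2 = 2^1·1; (2/3) = -1 since 3 mod 8 = 3, so (2/3) = (-1)^1·(1/3); sign now +1
(1/3) = 1; final value = sign = +1

1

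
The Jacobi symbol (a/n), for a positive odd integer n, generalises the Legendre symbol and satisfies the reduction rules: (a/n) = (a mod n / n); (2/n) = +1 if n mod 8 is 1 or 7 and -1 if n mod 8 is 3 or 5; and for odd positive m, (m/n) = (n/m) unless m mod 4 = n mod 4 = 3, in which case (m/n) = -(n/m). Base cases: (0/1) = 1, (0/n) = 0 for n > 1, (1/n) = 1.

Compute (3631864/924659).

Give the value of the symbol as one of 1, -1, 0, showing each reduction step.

1

(3631864/924659): 3631864 mod 924659 = 857887, so (3631864/924659) = (857887/924659)
flip (857887/924659) -> (924659/857887): both odd, 857887 mod 4 = 3, 924659 mod 4 = 3, so the flip contributes -1; sign now -1
(924659/857887): 924659 mod 857887 = 66772, so (924659/857887) = (66772/857887)
factor out 2^2: 66772 = 2^2·16693; with 857887 mod 8 = 7, (2/857887) = +1; sign now -1; continue with (16693/857887)
flip (16693/857887) -> (857887/16693): both odd, 16693 mod 4 = 1, 857887 mod 4 = 3, so the flip contributes +1; sign now -1
(857887/16693): 857887 mod 16693 = 6544, so (857887/16693) = (6544/16693)
factor out 2^4: 6544 = 2^4·409; with 16693 mod 8 = 5, (2/16693) = -1; sign now -1; continue with (409/16693)
flip (409/16693) -> (16693/409): both odd, 409 mod 4 = 1, 16693 mod 4 = 1, so the flip contributes +1; sign now -1
(16693/409): 16693 mod 409 = 333, so (16693/409) = (333/409)
flip (333/409) -> (409/333): both odd, 333 mod 4 = 1, 409 mod 4 = 1, so the flip contributes +1; sign now -1
(409/333): 409 mod 333 = 76, so (409/333) = (76/333)
factor out 2^2: 76 = 2^2·19; with 333 mod 8 = 5, (2/333) = -1; sign now -1; continue with (19/333)
flip (19/333) -> (333/19): both odd, 19 mod 4 = 3, 333 mod 4 = 1, so the flip contributes +1; sign now -1
(333/19): 333 mod 19 = 10, so (333/19) = (10/19)
factor out 2^1: 10 = 2^1·5; with 19 mod 8 = 3, (2/19) = -1; sign now +1; continue with (5/19)
flip (5/19) -> (19/5): both odd, 5 mod 4 = 1, 19 mod 4 = 3, so the flip contributes +1; sign now +1
(19/5): 19 mod 5 = 4, so (19/5) = (4/5)
factor out 2^2: 4 = 2^2·1; with 5 mod 8 = 5, (2/5) = -1; sign now +1; continue with (1/5)
reached (1/5) = 1, so the symbol is +1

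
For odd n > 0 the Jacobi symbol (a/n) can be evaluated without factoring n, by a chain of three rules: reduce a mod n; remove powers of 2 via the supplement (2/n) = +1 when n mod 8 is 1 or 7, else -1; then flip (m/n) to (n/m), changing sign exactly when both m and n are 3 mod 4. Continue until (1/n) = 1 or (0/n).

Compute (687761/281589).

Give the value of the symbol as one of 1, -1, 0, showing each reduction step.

(687761/281589): 687761 mod 281589 = 124583, so (687761/281589) = (124583/281589)
flip (124583/281589) -> (281589/124583): both odd, 124583 mod 4 = 3, 281589 mod 4 = 1, so the flip contributes +1; sign now +1
(281589/124583): 281589 mod 124583 = 32423, so (281589/124583) = (32423/124583)
flip (32423/124583) -> (124583/32423): both odd, 32423 mod 4 = 3, 124583 mod 4 = 3, so the flip contributes -1; sign now -1
(124583/32423): 124583 mod 32423 = 27314, so (124583/32423) = (27314/32423)
factor out 2^1: 27314 = 2^1·13657; with 32423 mod 8 = 7, (2/32423) = +1; sign now -1; continue with (13657/32423)
flip (13657/32423) -> (32423/13657): both odd, 13657 mod 4 = 1, 32423 mod 4 = 3, so the flip contributes +1; sign now -1
(32423/13657): 32423 mod 13657 = 5109, so (32423/13657) = (5109/13657)
flip (5109/13657) -> (13657/5109): both odd, 5109 mod 4 = 1, 13657 mod 4 = 1, so the flip contributes +1; sign now -1
(13657/5109): 13657 mod 5109 = 3439, so (13657/5109) = (3439/5109)
flip (3439/5109) -> (5109/3439): both odd, 3439 mod 4 = 3, 5109 mod 4 = 1, so the flip contributes +1; sign now -1
(5109/3439): 5109 mod 3439 = 1670, so (5109/3439) = (1670/3439)
factor out 2^1: 1670 = 2^1·835; with 3439 mod 8 = 7, (2/3439) = +1; sign now -1; continue with (835/3439)
flip (835/3439) -> (3439/835): both odd, 835 mod 4 = 3, 3439 mod 4 = 3, so the flip contributes -1; sign now +1
(3439/835): 3439 mod 835 = 99, so (3439/835) = (99/835)
flip (99/835) -> (835/99): both odd, 99 mod 4 = 3, 835 mod 4 = 3, so the flip contributes -1; sign now -1
(835/99): 835 mod 99 = 43, so (835/99) = (43/99)
flip (43/99) -> (99/43): both odd, 43 mod 4 = 3, 99 mod 4 = 3, so the flip contributes -1; sign now +1
(99/43): 99 mod 43 = 13, so (99/43) = (13/43)
flip (13/43) -> (43/13): both odd, 13 mod 4 = 1, 43 mod 4 = 3, so the flip contributes +1; sign now +1
(43/13): 43 mod 13 = 4, so (43/13) = (4/13)
factor out 2^2: 4 = 2^2·1; with 13 mod 8 = 5, (2/13) = -1; sign now +1; continue with (1/13)
reached (1/13) = 1, so the symbol is +1

1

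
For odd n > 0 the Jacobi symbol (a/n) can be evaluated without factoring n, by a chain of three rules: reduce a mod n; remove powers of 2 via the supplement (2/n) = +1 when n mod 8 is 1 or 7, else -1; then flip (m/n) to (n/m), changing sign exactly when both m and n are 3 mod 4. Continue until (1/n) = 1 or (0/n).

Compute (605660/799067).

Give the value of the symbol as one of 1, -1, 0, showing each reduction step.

-1

factor out 2^2: 605660 = 2^2·151415; with 799067 mod 8 = 3, (2/799067) = -1; sign now +1; continue with (151415/799067)
flip (151415/799067) -> (799067/151415): both odd, 151415 mod 4 = 3, 799067 mod 4 = 3, so the flip contributes -1; sign now -1
(799067/151415): 799067 mod 151415 = 41992, so (799067/151415) = (41992/151415)
factor out 2^3: 41992 = 2^3·5249; with 151415 mod 8 = 7, (2/151415) = +1; sign now -1; continue with (5249/151415)
flip (5249/151415) -> (151415/5249): both odd, 5249 mod 4 = 1, 151415 mod 4 = 3, so the flip contributes +1; sign now -1
(151415/5249): 151415 mod 5249 = 4443, so (151415/5249) = (4443/5249)
flip (4443/5249) -> (5249/4443): both odd, 4443 mod 4 = 3, 5249 mod 4 = 1, so the flip contributes +1; sign now -1
(5249/4443): 5249 mod 4443 = 806, so (5249/4443) = (806/4443)
factor out 2^1: 806 = 2^1·403; with 4443 mod 8 = 3, (2/4443) = -1; sign now +1; continue with (403/4443)
flip (403/4443) -> (4443/403): both odd, 403 mod 4 = 3, 4443 mod 4 = 3, so the flip contributes -1; sign now -1
(4443/403): 4443 mod 403 = 10, so (4443/403) = (10/403)
factor out 2^1: 10 = 2^1·5; with 403 mod 8 = 3, (2/403) = -1; sign now +1; continue with (5/403)
flip (5/403) -> (403/5): both odd, 5 mod 4 = 1, 403 mod 4 = 3, so the flip contributes +1; sign now +1
(403/5): 403 mod 5 = 3, so (403/5) = (3/5)
flip (3/5) -> (5/3): both odd, 3 mod 4 = 3, 5 mod 4 = 1, so the flip contributes +1; sign now +1
(5/3): 5 mod 3 = 2, so (5/3) = (2/3)
factor out 2^1: 2 = 2^1·1; with 3 mod 8 = 3, (2/3) = -1; sign now -1; continue with (1/3)
reached (1/3) = 1, so the symbol is -1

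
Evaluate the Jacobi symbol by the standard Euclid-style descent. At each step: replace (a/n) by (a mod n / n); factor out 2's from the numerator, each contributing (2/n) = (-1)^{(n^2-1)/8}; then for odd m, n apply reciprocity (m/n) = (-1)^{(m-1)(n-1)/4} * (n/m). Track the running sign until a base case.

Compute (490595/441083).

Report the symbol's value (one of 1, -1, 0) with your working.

1

(490595/441083): 490595 mod 441083 = 49512, so (490595/441083) = (49512/441083)
factor out 2^3: 49512 = 2^3·6189; with 441083 mod 8 = 3, (2/441083) = -1; sign now -1; continue with (6189/441083)
flip (6189/441083) -> (441083/6189): both odd, 6189 mod 4 = 1, 441083 mod 4 = 3, so the flip contributes +1; sign now -1
(441083/6189): 441083 mod 6189 = 1664, so (441083/6189) = (1664/6189)
factor out 2^7: 1664 = 2^7·13; with 6189 mod 8 = 5, (2/6189) = -1; sign now +1; continue with (13/6189)
flip (13/6189) -> (6189/13): both odd, 13 mod 4 = 1, 6189 mod 4 = 1, so the flip contributes +1; sign now +1
(6189/13): 6189 mod 13 = 1, so (6189/13) = (1/13)
reached (1/13) = 1, so the symbol is +1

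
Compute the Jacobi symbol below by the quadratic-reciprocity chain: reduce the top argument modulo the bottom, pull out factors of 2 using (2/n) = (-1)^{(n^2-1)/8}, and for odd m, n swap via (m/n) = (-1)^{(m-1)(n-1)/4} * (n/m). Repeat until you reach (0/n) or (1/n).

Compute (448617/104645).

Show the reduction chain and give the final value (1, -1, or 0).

-1

(448617/104645): 448617 mod 104645 = 30037, so (448617/104645) = (30037/104645)
flip (30037/104645) -> (104645/30037): both odd, 30037 mod 4 = 1, 104645 mod 4 = 1, so the flip contributes +1; sign now +1
(104645/30037): 104645 mod 30037 = 14534, so (104645/30037) = (14534/30037)
factor out 2^1: 14534 = 2^1·7267; with 30037 mod 8 = 5, (2/30037) = -1; sign now -1; continue with (7267/30037)
flip (7267/30037) -> (30037/7267): both odd, 7267 mod 4 = 3, 30037 mod 4 = 1, so the flip contributes +1; sign now -1
(30037/7267): 30037 mod 7267 = 969, so (30037/7267) = (969/7267)
flip (969/7267) -> (7267/969): both odd, 969 mod 4 = 1, 7267 mod 4 = 3, so the flip contributes +1; sign now -1
(7267/969): 7267 mod 969 = 484, so (7267/969) = (484/969)
factor out 2^2: 484 = 2^2·121; with 969 mod 8 = 1, (2/969) = +1; sign now -1; continue with (121/969)
flip (121/969) -> (969/121): both odd, 121 mod 4 = 1, 969 mod 4 = 1, so the flip contributes +1; sign now -1
(969/121): 969 mod 121 = 1, so (969/121) = (1/121)
reached (1/121) = 1, so the symbol is -1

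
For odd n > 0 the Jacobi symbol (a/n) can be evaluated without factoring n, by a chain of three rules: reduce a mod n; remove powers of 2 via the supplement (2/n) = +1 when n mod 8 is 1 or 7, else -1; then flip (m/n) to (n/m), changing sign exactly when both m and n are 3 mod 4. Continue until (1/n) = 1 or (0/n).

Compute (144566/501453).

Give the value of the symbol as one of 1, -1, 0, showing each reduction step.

1

144566 = 2^1·72283; (2/501453) = -1 since 501453 mod 8 = 5, so (144566/501453) = (-1)^1·(72283/501453); sign now -1
reciprocity: (72283/501453) = +1·(501453/72283) since 72283 mod 4 = 3, 501453 mod 4 = 1; sign now -1
(501453/72283) = (67755/72283)   [reduce mod 72283]
reciprocity: (67755/72283) = -1·(72283/67755) since 67755 mod 4 = 3, 72283 mod 4 = 3; sign now +1
(72283/67755) = (4528/67755)   [reduce mod 67755]
4528 = 2^4·283; (2/67755) = -1 since 67755 mod 8 = 3, so (4528/67755) = (-1)^4·(283/67755); sign now +1
reciprocity: (283/67755) = -1·(67755/283) since 283 mod 4 = 3, 67755 mod 4 = 3; sign now -1
(67755/283) = (118/283)   [reduce mod 283]
118 = 2^1·59; (2/283) = -1 since 283 mod 8 = 3, so (118/283) = (-1)^1·(59/283); sign now +1
reciprocity: (59/283) = -1·(283/59) since 59 mod 4 = 3, 283 mod 4 = 3; sign now -1
(283/59) = (47/59)   [reduce mod 59]
reciprocity: (47/59) = -1·(59/47) since 47 mod 4 = 3, 59 mod 4 = 3; sign now +1
(59/47) = (12/47)   [reduce mod 47]
12 = 2^2·3; (2/47) = +1 since 47 mod 8 = 7, so (12/47) = (+1)^2·(3/47); sign now +1
reciprocity: (3/47) = -1·(47/3) since 3 mod 4 = 3, 47 mod 4 = 3; sign now -1
(47/3) = (2/3)   [reduce mod 3]
2 = 2^1·1; (2/3) = -1 since 3 mod 8 = 3, so (2/3) = (-1)^1·(1/3); sign now +1
(1/3) = 1; final value = sign = +1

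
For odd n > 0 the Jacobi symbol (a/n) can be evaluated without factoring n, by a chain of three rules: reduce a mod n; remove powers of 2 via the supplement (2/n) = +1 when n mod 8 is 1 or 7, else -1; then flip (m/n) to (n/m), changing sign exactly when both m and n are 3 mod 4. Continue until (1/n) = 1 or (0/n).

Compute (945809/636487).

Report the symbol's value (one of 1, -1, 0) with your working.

(945809/636487): 945809 mod 636487 = 309322, so (945809/636487) = (309322/636487)
factor out 2^1: 309322 = 2^1·154661; with 636487 mod 8 = 7, (2/636487) = +1; sign now +1; continue with (154661/636487)
flip (154661/636487) -> (636487/154661): both odd, 154661 mod 4 = 1, 636487 mod 4 = 3, so the flip contributes +1; sign now +1
(636487/154661): 636487 mod 154661 = 17843, so (636487/154661) = (17843/154661)
flip (17843/154661) -> (154661/17843): both odd, 17843 mod 4 = 3, 154661 mod 4 = 1, so the flip contributes +1; sign now +1
(154661/17843): 154661 mod 17843 = 11917, so (154661/17843) = (11917/17843)
flip (11917/17843) -> (17843/11917): both odd, 11917 mod 4 = 1, 17843 mod 4 = 3, so the flip contributes +1; sign now +1
(17843/11917): 17843 mod 11917 = 5926, so (17843/11917) = (5926/11917)
factor out 2^1: 5926 = 2^1·2963; with 11917 mod 8 = 5, (2/11917) = -1; sign now -1; continue with (2963/11917)
flip (2963/11917) -> (11917/2963): both odd, 2963 mod 4 = 3, 11917 mod 4 = 1, so the flip contributes +1; sign now -1
(11917/2963): 11917 mod 2963 = 65, so (11917/2963) = (65/2963)
flip (65/2963) -> (2963/65): both odd, 65 mod 4 = 1, 2963 mod 4 = 3, so the flip contributes +1; sign now -1
(2963/65): 2963 mod 65 = 38, so (2963/65) = (38/65)
factor out 2^1: 38 = 2^1·19; with 65 mod 8 = 1, (2/65) = +1; sign now -1; continue with (19/65)
flip (19/65) -> (65/19): both odd, 19 mod 4 = 3, 65 mod 4 = 1, so the flip contributes +1; sign now -1
(65/19): 65 mod 19 = 8, so (65/19) = (8/19)
factor out 2^3: 8 = 2^3·1; with 19 mod 8 = 3, (2/19) = -1; sign now +1; continue with (1/19)
reached (1/19) = 1, so the symbol is +1

1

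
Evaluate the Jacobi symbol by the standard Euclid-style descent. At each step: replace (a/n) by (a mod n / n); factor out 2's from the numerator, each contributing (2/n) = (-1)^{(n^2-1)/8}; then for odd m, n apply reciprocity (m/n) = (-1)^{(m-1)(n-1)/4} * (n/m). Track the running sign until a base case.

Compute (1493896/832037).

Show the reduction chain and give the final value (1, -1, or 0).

-1

(1493896/832037) = (661859/832037)   [reduce mod 832037]
reciprocity: (661859/832037) = +1·(832037/661859) since 661859 mod 4 = 3, 832037 mod 4 = 1; sign now +1
(832037/661859) = (170178/661859)   [reduce mod 661859]
170178 = 2^1·85089; (2/661859) = -1 since 661859 mod 8 = 3, so (170178/661859) = (-1)^1·(85089/661859); sign now -1
reciprocity: (85089/661859) = +1·(661859/85089) since 85089 mod 4 = 1, 661859 mod 4 = 3; sign now -1
(661859/85089) = (66236/85089)   [reduce mod 85089]
66236 = 2^2·16559; (2/85089) = +1 since 85089 mod 8 = 1, so (66236/85089) = (+1)^2·(16559/85089); sign now -1
reciprocity: (16559/85089) = +1·(85089/16559) since 16559 mod 4 = 3, 85089 mod 4 = 1; sign now -1
(85089/16559) = (2294/16559)   [reduce mod 16559]
2294 = 2^1·1147; (2/16559) = +1 since 16559 mod 8 = 7, so (2294/16559) = (+1)^1·(1147/16559); sign now -1
reciprocity: (1147/16559) = -1·(16559/1147) since 1147 mod 4 = 3, 16559 mod 4 = 3; sign now +1
(16559/1147) = (501/1147)   [reduce mod 1147]
reciprocity: (501/1147) = +1·(1147/501) since 501 mod 4 = 1, 1147 mod 4 = 3; sign now +1
(1147/501) = (145/501)   [reduce mod 501]
reciprocity: (145/501) = +1·(501/145) since 145 mod 4 = 1, 501 mod 4 = 1; sign now +1
(501/145) = (66/145)   [reduce mod 145]
66 = 2^1·33; (2/145) = +1 since 145 mod 8 = 1, so (66/145) = (+1)^1·(33/145); sign now +1
reciprocity: (33/145) = +1·(145/33) since 33 mod 4 = 1, 145 mod 4 = 1; sign now +1
(145/33) = (13/33)   [reduce mod 33]
reciprocity: (13/33) = +1·(33/13) since 13 mod 4 = 1, 33 mod 4 = 1; sign now +1
(33/13) = (7/13)   [reduce mod 13]
reciprocity: (7/13) = +1·(13/7) since 7 mod 4 = 3, 13 mod 4 = 1; sign now +1
(13/7) = (6/7)   [reduce mod 7]
6 = 2^1·3; (2/7) = +1 since 7 mod 8 = 7, so (6/7) = (+1)^1·(3/7); sign now +1
reciprocity: (3/7) = -1·(7/3) since 3 mod 4 = 3, 7 mod 4 = 3; sign now -1
(7/3) = (1/3)   [reduce mod 3]
(1/3) = 1; final value = sign = -1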